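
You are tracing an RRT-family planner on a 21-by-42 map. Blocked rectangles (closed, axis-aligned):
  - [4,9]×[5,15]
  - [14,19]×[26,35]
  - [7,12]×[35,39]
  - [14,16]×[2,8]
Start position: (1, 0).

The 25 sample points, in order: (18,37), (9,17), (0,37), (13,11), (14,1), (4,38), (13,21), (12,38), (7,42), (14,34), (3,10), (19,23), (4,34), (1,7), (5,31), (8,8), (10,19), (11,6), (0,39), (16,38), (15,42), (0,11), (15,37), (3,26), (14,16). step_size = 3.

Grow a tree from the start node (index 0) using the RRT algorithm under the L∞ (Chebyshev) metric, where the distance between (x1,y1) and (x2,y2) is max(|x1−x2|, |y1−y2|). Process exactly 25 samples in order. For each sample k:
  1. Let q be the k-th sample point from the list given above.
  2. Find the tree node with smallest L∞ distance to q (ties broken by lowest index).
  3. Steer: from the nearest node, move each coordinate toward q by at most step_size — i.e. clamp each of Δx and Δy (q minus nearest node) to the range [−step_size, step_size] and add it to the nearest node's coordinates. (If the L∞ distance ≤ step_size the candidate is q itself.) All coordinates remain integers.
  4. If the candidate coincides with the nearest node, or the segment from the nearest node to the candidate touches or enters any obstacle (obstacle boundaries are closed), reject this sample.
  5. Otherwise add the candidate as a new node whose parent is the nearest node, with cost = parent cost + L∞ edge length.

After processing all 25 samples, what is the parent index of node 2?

1. q=(18,37) nearest=0 d=37 new=(4,3) → add node 1 parent=0 cost=3
2. q=(9,17) nearest=1 d=14 new=(7,6) → blocked by [4,9]×[5,15], reject
3. q=(0,37) nearest=1 d=34 new=(1,6) → add node 2 parent=1 cost=6
4. q=(13,11) nearest=1 d=9 new=(7,6) → blocked by [4,9]×[5,15], reject
5. q=(14,1) nearest=1 d=10 new=(7,1) → add node 3 parent=1 cost=6
6. q=(4,38) nearest=2 d=32 new=(4,9) → blocked by [4,9]×[5,15], reject
7. q=(13,21) nearest=2 d=15 new=(4,9) → blocked by [4,9]×[5,15], reject
8. q=(12,38) nearest=2 d=32 new=(4,9) → blocked by [4,9]×[5,15], reject
9. q=(7,42) nearest=2 d=36 new=(4,9) → blocked by [4,9]×[5,15], reject
10. q=(14,34) nearest=2 d=28 new=(4,9) → blocked by [4,9]×[5,15], reject
11. q=(3,10) nearest=2 d=4 new=(3,9) → add node 4 parent=2 cost=9
12. q=(19,23) nearest=4 d=16 new=(6,12) → blocked by [4,9]×[5,15], reject
13. q=(4,34) nearest=4 d=25 new=(4,12) → blocked by [4,9]×[5,15], reject
14. q=(1,7) nearest=2 d=1 new=(1,7) → add node 5 parent=2 cost=7
15. q=(5,31) nearest=4 d=22 new=(5,12) → blocked by [4,9]×[5,15], reject
16. q=(8,8) nearest=1 d=5 new=(7,6) → blocked by [4,9]×[5,15], reject
17. q=(10,19) nearest=4 d=10 new=(6,12) → blocked by [4,9]×[5,15], reject
18. q=(11,6) nearest=3 d=5 new=(10,4) → add node 6 parent=3 cost=9
19. q=(0,39) nearest=4 d=30 new=(0,12) → add node 7 parent=4 cost=12
20. q=(16,38) nearest=7 d=26 new=(3,15) → add node 8 parent=7 cost=15
21. q=(15,42) nearest=8 d=27 new=(6,18) → add node 9 parent=8 cost=18
22. q=(0,11) nearest=7 d=1 new=(0,11) → add node 10 parent=7 cost=13
23. q=(15,37) nearest=9 d=19 new=(9,21) → add node 11 parent=9 cost=21
24. q=(3,26) nearest=11 d=6 new=(6,24) → add node 12 parent=11 cost=24
25. q=(14,16) nearest=11 d=5 new=(12,18) → add node 13 parent=11 cost=24

Parent of node 2: 1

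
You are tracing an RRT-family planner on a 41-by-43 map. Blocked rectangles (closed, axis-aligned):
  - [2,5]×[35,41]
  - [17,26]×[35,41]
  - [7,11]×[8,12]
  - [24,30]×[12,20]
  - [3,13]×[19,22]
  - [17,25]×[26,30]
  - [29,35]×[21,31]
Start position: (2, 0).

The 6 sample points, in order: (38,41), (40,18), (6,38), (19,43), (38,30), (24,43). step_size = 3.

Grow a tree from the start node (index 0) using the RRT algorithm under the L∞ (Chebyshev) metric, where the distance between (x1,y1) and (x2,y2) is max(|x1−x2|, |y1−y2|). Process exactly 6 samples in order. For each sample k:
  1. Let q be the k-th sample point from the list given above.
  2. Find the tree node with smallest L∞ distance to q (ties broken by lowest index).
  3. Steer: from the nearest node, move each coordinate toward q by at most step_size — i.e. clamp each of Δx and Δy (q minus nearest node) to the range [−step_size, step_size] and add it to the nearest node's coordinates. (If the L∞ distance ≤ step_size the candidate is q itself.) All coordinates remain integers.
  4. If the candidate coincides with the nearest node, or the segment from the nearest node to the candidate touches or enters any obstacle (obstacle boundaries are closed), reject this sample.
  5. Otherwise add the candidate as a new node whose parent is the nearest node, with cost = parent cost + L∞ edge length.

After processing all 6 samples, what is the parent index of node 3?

Parent of node 3: 2

1. q=(38,41) nearest=0 d=41 new=(5,3) → add node 1 parent=0 cost=3
2. q=(40,18) nearest=1 d=35 new=(8,6) → add node 2 parent=1 cost=6
3. q=(6,38) nearest=2 d=32 new=(6,9) → add node 3 parent=2 cost=9
4. q=(19,43) nearest=3 d=34 new=(9,12) → blocked by [7,11]×[8,12], reject
5. q=(38,30) nearest=2 d=30 new=(11,9) → blocked by [7,11]×[8,12], reject
6. q=(24,43) nearest=3 d=34 new=(9,12) → blocked by [7,11]×[8,12], reject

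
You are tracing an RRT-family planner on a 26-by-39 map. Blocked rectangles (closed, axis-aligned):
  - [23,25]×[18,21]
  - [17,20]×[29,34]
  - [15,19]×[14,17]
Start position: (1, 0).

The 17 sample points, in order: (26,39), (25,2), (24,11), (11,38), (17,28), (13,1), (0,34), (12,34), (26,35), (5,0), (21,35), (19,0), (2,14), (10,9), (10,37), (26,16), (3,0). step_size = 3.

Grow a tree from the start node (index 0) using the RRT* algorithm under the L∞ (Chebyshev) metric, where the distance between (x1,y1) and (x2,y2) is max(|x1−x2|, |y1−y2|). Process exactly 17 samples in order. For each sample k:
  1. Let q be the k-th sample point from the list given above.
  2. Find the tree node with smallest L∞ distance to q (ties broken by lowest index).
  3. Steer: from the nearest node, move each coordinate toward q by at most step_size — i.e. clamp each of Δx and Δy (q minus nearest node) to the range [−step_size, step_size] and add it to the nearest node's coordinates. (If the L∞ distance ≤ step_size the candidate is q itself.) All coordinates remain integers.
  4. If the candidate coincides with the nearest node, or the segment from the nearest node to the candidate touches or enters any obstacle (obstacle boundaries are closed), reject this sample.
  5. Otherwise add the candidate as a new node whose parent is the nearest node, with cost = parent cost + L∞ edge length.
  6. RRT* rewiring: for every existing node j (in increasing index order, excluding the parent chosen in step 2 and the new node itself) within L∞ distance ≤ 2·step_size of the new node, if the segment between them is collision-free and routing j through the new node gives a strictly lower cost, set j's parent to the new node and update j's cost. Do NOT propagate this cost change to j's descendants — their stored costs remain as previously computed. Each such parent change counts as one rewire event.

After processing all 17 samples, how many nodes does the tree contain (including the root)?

1. q=(26,39) nearest=0 d=39 new=(4,3) → add node 1 parent=0 cost=3
2. q=(25,2) nearest=1 d=21 new=(7,2) → add node 2 parent=1 cost=6
3. q=(24,11) nearest=2 d=17 new=(10,5) → add node 3 parent=2 cost=9
4. q=(11,38) nearest=3 d=33 new=(11,8) → add node 4 parent=3 cost=12
5. q=(17,28) nearest=4 d=20 new=(14,11) → add node 5 parent=4 cost=15
6. q=(13,1) nearest=3 d=4 new=(13,2) → add node 6 parent=3 cost=12
7. q=(0,34) nearest=5 d=23 new=(11,14) → add node 7 parent=5 cost=18
8. q=(12,34) nearest=7 d=20 new=(12,17) → add node 8 parent=7 cost=21
9. q=(26,35) nearest=8 d=18 new=(15,20) → add node 9 parent=8 cost=24
10. q=(5,0) nearest=2 d=2 new=(5,0) → add node 10 parent=2 cost=8
11. q=(21,35) nearest=9 d=15 new=(18,23) → add node 11 parent=9 cost=27
12. q=(19,0) nearest=6 d=6 new=(16,0) → add node 12 parent=6 cost=15
13. q=(2,14) nearest=3 d=9 new=(7,8) → add node 13 parent=3 cost=12
14. q=(10,9) nearest=4 d=1 new=(10,9) → add node 14 parent=4 cost=13
15. q=(10,37) nearest=11 d=14 new=(15,26) → add node 15 parent=11 cost=30
16. q=(26,16) nearest=11 d=8 new=(21,20) → add node 16 parent=11 cost=30
17. q=(3,0) nearest=0 d=2 new=(3,0) → add node 17 parent=0 cost=2; rewire 10→17 (4<8)

Node count: 18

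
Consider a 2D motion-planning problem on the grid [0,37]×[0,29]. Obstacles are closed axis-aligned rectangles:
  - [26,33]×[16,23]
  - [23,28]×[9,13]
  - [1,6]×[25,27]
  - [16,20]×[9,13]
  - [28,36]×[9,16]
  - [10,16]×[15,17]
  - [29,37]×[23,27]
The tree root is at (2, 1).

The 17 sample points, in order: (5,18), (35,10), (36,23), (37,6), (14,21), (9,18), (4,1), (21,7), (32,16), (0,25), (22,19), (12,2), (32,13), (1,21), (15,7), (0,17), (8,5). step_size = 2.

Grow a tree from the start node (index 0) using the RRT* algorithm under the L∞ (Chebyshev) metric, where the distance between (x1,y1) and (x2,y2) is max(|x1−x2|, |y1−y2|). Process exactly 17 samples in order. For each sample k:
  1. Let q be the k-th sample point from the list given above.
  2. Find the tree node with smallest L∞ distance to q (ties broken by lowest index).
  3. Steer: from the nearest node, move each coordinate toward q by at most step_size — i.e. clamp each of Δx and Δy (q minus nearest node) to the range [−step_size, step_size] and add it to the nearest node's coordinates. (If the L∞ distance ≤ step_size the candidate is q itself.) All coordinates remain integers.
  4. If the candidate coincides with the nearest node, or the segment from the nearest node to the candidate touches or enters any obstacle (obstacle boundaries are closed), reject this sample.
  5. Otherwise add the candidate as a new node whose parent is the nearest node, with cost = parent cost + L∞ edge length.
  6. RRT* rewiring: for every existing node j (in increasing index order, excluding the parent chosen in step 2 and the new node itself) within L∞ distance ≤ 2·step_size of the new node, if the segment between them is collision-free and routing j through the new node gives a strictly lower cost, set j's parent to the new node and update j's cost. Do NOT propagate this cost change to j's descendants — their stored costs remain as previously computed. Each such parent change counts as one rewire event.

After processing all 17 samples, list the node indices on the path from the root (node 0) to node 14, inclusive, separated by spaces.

Path: 0 1 2 3 5 6 10 12 14

1. q=(5,18) nearest=0 d=17 new=(4,3) → add node 1 parent=0 cost=2
2. q=(35,10) nearest=1 d=31 new=(6,5) → add node 2 parent=1 cost=4
3. q=(36,23) nearest=2 d=30 new=(8,7) → add node 3 parent=2 cost=6
4. q=(37,6) nearest=3 d=29 new=(10,6) → add node 4 parent=3 cost=8
5. q=(14,21) nearest=3 d=14 new=(10,9) → add node 5 parent=3 cost=8
6. q=(9,18) nearest=5 d=9 new=(9,11) → add node 6 parent=5 cost=10
7. q=(4,1) nearest=0 d=2 new=(4,1) → add node 7 parent=0 cost=2
8. q=(21,7) nearest=4 d=11 new=(12,7) → add node 8 parent=4 cost=10
9. q=(32,16) nearest=8 d=20 new=(14,9) → add node 9 parent=8 cost=12
10. q=(0,25) nearest=6 d=14 new=(7,13) → add node 10 parent=6 cost=12
11. q=(22,19) nearest=9 d=10 new=(16,11) → blocked by [16,20]×[9,13], reject
12. q=(12,2) nearest=4 d=4 new=(12,4) → add node 11 parent=4 cost=10
13. q=(32,13) nearest=9 d=18 new=(16,11) → blocked by [16,20]×[9,13], reject
14. q=(1,21) nearest=10 d=8 new=(5,15) → add node 12 parent=10 cost=14
15. q=(15,7) nearest=9 d=2 new=(15,7) → add node 13 parent=9 cost=14
16. q=(0,17) nearest=12 d=5 new=(3,17) → add node 14 parent=12 cost=16
17. q=(8,5) nearest=2 d=2 new=(8,5) → add node 15 parent=2 cost=6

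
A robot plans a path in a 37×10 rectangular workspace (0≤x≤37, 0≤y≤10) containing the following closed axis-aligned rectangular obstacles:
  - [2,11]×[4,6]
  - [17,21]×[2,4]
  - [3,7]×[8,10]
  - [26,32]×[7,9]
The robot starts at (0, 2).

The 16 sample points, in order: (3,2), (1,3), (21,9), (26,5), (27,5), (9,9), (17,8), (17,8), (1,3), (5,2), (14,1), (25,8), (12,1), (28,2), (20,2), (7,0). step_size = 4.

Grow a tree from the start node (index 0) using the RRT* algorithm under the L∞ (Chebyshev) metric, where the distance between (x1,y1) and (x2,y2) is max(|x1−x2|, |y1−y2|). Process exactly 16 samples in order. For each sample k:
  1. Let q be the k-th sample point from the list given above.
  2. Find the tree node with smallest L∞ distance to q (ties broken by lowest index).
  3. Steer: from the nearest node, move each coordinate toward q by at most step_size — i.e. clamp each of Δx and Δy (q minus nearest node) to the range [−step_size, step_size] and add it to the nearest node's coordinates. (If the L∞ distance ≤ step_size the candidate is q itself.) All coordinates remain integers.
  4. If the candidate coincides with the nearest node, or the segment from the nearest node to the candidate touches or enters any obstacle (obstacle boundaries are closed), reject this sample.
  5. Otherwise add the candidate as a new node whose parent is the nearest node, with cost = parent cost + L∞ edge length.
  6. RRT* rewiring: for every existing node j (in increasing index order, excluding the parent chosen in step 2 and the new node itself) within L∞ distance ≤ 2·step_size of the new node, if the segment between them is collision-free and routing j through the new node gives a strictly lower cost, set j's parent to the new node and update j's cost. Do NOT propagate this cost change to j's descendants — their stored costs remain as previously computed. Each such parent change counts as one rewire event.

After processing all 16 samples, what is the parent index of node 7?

1. q=(3,2) nearest=0 d=3 new=(3,2) → add node 1 parent=0 cost=3
2. q=(1,3) nearest=0 d=1 new=(1,3) → add node 2 parent=0 cost=1
3. q=(21,9) nearest=1 d=18 new=(7,6) → blocked by [2,11]×[4,6], reject
4. q=(26,5) nearest=1 d=23 new=(7,5) → blocked by [2,11]×[4,6], reject
5. q=(27,5) nearest=1 d=24 new=(7,5) → blocked by [2,11]×[4,6], reject
6. q=(9,9) nearest=1 d=7 new=(7,6) → blocked by [2,11]×[4,6], reject
7. q=(17,8) nearest=1 d=14 new=(7,6) → blocked by [2,11]×[4,6], reject
8. q=(17,8) nearest=1 d=14 new=(7,6) → blocked by [2,11]×[4,6], reject
9. q=(1,3) nearest=2 d=0 → coincident, reject
10. q=(5,2) nearest=1 d=2 new=(5,2) → add node 3 parent=1 cost=5
11. q=(14,1) nearest=3 d=9 new=(9,1) → add node 4 parent=3 cost=9
12. q=(25,8) nearest=4 d=16 new=(13,5) → add node 5 parent=4 cost=13
13. q=(12,1) nearest=4 d=3 new=(12,1) → add node 6 parent=4 cost=12
14. q=(28,2) nearest=5 d=15 new=(17,2) → blocked by [17,21]×[2,4], reject
15. q=(20,2) nearest=5 d=7 new=(17,2) → blocked by [17,21]×[2,4], reject
16. q=(7,0) nearest=3 d=2 new=(7,0) → add node 7 parent=3 cost=7

Parent of node 7: 3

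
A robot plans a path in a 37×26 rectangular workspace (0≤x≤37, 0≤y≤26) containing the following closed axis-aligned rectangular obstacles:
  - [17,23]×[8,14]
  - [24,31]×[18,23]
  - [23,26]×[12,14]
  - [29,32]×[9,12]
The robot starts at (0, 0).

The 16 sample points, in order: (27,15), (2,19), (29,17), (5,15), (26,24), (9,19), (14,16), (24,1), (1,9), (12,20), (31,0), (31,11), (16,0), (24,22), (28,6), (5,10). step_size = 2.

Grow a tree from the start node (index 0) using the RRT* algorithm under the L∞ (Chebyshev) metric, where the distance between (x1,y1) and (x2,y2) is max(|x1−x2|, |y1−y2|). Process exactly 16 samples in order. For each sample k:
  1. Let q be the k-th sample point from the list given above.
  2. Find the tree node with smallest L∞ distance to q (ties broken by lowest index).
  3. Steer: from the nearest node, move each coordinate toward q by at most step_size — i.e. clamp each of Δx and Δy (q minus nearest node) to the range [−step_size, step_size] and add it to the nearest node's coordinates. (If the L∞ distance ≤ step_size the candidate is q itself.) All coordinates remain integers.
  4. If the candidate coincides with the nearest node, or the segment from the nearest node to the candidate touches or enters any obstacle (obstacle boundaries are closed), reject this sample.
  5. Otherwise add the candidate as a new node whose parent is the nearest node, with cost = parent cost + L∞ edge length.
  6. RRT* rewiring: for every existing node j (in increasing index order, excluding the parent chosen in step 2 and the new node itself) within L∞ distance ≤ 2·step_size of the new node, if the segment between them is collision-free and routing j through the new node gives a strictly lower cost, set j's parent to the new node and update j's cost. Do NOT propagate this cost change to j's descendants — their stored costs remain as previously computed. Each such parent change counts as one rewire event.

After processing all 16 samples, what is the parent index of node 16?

Parent of node 16: 6

1. q=(27,15) nearest=0 d=27 new=(2,2) → add node 1 parent=0 cost=2
2. q=(2,19) nearest=1 d=17 new=(2,4) → add node 2 parent=1 cost=4
3. q=(29,17) nearest=1 d=27 new=(4,4) → add node 3 parent=1 cost=4
4. q=(5,15) nearest=2 d=11 new=(4,6) → add node 4 parent=2 cost=6
5. q=(26,24) nearest=3 d=22 new=(6,6) → add node 5 parent=3 cost=6
6. q=(9,19) nearest=4 d=13 new=(6,8) → add node 6 parent=4 cost=8
7. q=(14,16) nearest=6 d=8 new=(8,10) → add node 7 parent=6 cost=10
8. q=(24,1) nearest=7 d=16 new=(10,8) → add node 8 parent=7 cost=12
9. q=(1,9) nearest=4 d=3 new=(2,8) → add node 9 parent=4 cost=8
10. q=(12,20) nearest=7 d=10 new=(10,12) → add node 10 parent=7 cost=12
11. q=(31,0) nearest=8 d=21 new=(12,6) → add node 11 parent=8 cost=14
12. q=(31,11) nearest=11 d=19 new=(14,8) → add node 12 parent=11 cost=16
13. q=(16,0) nearest=11 d=6 new=(14,4) → add node 13 parent=11 cost=16
14. q=(24,22) nearest=8 d=14 new=(12,10) → add node 14 parent=8 cost=14
15. q=(28,6) nearest=12 d=14 new=(16,6) → add node 15 parent=12 cost=18
16. q=(5,10) nearest=6 d=2 new=(5,10) → add node 16 parent=6 cost=10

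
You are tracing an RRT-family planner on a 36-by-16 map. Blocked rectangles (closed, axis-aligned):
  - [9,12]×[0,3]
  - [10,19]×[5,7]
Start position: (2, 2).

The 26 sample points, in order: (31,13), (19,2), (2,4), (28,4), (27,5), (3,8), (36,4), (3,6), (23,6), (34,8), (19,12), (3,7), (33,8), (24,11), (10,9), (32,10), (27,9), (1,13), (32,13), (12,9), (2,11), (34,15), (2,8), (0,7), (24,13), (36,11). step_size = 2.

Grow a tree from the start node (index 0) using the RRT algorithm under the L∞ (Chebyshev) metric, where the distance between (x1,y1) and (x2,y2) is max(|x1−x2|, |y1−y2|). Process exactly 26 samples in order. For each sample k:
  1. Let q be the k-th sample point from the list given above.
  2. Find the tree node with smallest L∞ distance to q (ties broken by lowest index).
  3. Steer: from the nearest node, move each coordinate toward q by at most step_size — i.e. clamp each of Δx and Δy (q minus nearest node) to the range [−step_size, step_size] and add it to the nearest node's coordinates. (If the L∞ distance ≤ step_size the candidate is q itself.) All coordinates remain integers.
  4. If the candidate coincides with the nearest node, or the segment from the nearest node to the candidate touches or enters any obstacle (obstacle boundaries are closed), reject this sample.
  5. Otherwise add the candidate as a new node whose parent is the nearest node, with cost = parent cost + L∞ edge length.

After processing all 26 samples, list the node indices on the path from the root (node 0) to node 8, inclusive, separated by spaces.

1. q=(31,13) nearest=0 d=29 new=(4,4) → add node 1 parent=0 cost=2
2. q=(19,2) nearest=1 d=15 new=(6,2) → add node 2 parent=1 cost=4
3. q=(2,4) nearest=0 d=2 new=(2,4) → add node 3 parent=0 cost=2
4. q=(28,4) nearest=2 d=22 new=(8,4) → add node 4 parent=2 cost=6
5. q=(27,5) nearest=4 d=19 new=(10,5) → blocked by [10,19]×[5,7], reject
6. q=(3,8) nearest=1 d=4 new=(3,6) → add node 5 parent=1 cost=4
7. q=(36,4) nearest=4 d=28 new=(10,4) → add node 6 parent=4 cost=8
8. q=(3,6) nearest=5 d=0 → coincident, reject
9. q=(23,6) nearest=6 d=13 new=(12,6) → blocked by [10,19]×[5,7], reject
10. q=(34,8) nearest=6 d=24 new=(12,6) → blocked by [10,19]×[5,7], reject
11. q=(19,12) nearest=6 d=9 new=(12,6) → blocked by [10,19]×[5,7], reject
12. q=(3,7) nearest=5 d=1 new=(3,7) → add node 7 parent=5 cost=5
13. q=(33,8) nearest=6 d=23 new=(12,6) → blocked by [10,19]×[5,7], reject
14. q=(24,11) nearest=6 d=14 new=(12,6) → blocked by [10,19]×[5,7], reject
15. q=(10,9) nearest=4 d=5 new=(10,6) → blocked by [10,19]×[5,7], reject
16. q=(32,10) nearest=6 d=22 new=(12,6) → blocked by [10,19]×[5,7], reject
17. q=(27,9) nearest=6 d=17 new=(12,6) → blocked by [10,19]×[5,7], reject
18. q=(1,13) nearest=7 d=6 new=(1,9) → add node 8 parent=7 cost=7
19. q=(32,13) nearest=6 d=22 new=(12,6) → blocked by [10,19]×[5,7], reject
20. q=(12,9) nearest=4 d=5 new=(10,6) → blocked by [10,19]×[5,7], reject
21. q=(2,11) nearest=8 d=2 new=(2,11) → add node 9 parent=8 cost=9
22. q=(34,15) nearest=6 d=24 new=(12,6) → blocked by [10,19]×[5,7], reject
23. q=(2,8) nearest=7 d=1 new=(2,8) → add node 10 parent=7 cost=6
24. q=(0,7) nearest=8 d=2 new=(0,7) → add node 11 parent=8 cost=9
25. q=(24,13) nearest=6 d=14 new=(12,6) → blocked by [10,19]×[5,7], reject
26. q=(36,11) nearest=6 d=26 new=(12,6) → blocked by [10,19]×[5,7], reject

Path: 0 1 5 7 8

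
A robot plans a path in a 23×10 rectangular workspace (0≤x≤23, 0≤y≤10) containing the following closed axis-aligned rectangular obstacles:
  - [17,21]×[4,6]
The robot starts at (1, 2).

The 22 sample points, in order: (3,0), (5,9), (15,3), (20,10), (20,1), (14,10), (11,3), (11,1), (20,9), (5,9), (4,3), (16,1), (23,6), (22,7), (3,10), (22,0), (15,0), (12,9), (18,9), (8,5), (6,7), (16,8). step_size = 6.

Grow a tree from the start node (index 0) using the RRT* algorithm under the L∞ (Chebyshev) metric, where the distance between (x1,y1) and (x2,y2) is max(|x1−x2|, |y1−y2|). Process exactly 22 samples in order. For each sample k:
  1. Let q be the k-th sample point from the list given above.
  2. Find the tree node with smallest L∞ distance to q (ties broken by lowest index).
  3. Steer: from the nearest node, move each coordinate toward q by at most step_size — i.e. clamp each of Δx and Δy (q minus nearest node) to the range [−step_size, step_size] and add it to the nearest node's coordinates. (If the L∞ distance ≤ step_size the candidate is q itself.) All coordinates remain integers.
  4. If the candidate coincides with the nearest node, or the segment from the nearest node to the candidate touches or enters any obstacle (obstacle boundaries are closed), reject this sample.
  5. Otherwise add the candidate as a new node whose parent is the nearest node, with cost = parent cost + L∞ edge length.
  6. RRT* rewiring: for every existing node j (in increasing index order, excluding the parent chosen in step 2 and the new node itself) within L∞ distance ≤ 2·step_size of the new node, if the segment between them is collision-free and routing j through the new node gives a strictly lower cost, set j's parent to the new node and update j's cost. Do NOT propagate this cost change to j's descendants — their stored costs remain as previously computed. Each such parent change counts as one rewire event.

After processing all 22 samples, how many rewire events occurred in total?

Rewire events: 6

1. q=(3,0) nearest=0 d=2 new=(3,0) → add node 1 parent=0 cost=2
2. q=(5,9) nearest=0 d=7 new=(5,8) → add node 2 parent=0 cost=6
3. q=(15,3) nearest=2 d=10 new=(11,3) → add node 3 parent=2 cost=12
4. q=(20,10) nearest=3 d=9 new=(17,9) → add node 4 parent=3 cost=18
5. q=(20,1) nearest=4 d=8 new=(20,3) → blocked by [17,21]×[4,6], reject
6. q=(14,10) nearest=4 d=3 new=(14,10) → add node 5 parent=4 cost=21
7. q=(11,3) nearest=3 d=0 → coincident, reject
8. q=(11,1) nearest=3 d=2 new=(11,1) → add node 6 parent=3 cost=14
9. q=(20,9) nearest=4 d=3 new=(20,9) → add node 7 parent=4 cost=21
10. q=(5,9) nearest=2 d=1 new=(5,9) → add node 8 parent=2 cost=7; rewire 5→8 (16<21)
11. q=(4,3) nearest=0 d=3 new=(4,3) → add node 9 parent=0 cost=3; rewire 3→9 (10<12); rewire 5→9 (13<16); rewire 6→9 (10<14)
12. q=(16,1) nearest=3 d=5 new=(16,1) → add node 10 parent=3 cost=15
13. q=(23,6) nearest=7 d=3 new=(23,6) → add node 11 parent=7 cost=24
14. q=(22,7) nearest=11 d=1 new=(22,7) → add node 12 parent=11 cost=25
15. q=(3,10) nearest=2 d=2 new=(3,10) → add node 13 parent=2 cost=8
16. q=(22,0) nearest=10 d=6 new=(22,0) → add node 14 parent=10 cost=21
17. q=(15,0) nearest=10 d=1 new=(15,0) → add node 15 parent=10 cost=16
18. q=(12,9) nearest=5 d=2 new=(12,9) → add node 16 parent=5 cost=15
19. q=(18,9) nearest=4 d=1 new=(18,9) → add node 17 parent=4 cost=19; rewire 12→17 (23<25)
20. q=(8,5) nearest=2 d=3 new=(8,5) → add node 18 parent=2 cost=9; rewire 16→18 (13<15)
21. q=(6,7) nearest=2 d=1 new=(6,7) → add node 19 parent=2 cost=7
22. q=(16,8) nearest=4 d=1 new=(16,8) → add node 20 parent=4 cost=19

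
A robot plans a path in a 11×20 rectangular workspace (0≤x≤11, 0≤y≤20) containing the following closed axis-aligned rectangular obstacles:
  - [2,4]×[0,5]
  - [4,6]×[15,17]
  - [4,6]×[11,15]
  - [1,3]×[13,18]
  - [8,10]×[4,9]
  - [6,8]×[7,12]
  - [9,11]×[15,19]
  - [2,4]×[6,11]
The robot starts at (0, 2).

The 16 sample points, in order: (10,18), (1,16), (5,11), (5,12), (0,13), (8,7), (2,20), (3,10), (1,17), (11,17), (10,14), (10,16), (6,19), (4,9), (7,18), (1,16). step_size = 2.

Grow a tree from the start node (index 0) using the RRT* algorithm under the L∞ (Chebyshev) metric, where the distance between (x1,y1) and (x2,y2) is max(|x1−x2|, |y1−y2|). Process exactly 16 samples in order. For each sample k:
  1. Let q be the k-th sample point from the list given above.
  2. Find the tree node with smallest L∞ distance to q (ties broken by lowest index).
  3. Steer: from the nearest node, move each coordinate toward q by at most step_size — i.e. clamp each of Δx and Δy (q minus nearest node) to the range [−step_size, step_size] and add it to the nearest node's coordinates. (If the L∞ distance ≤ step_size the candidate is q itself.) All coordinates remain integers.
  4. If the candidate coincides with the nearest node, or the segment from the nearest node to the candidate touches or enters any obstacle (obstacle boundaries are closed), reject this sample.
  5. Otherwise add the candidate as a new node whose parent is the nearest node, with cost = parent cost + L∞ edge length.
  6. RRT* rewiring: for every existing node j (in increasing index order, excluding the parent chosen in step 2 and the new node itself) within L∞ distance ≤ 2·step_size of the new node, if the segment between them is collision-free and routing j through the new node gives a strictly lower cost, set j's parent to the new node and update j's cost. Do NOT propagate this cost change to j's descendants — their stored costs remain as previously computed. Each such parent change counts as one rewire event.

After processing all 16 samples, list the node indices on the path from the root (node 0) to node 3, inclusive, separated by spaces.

Path: 0 1 2 3

1. q=(10,18) nearest=0 d=16 new=(2,4) → blocked by [2,4]×[0,5], reject
2. q=(1,16) nearest=0 d=14 new=(1,4) → add node 1 parent=0 cost=2
3. q=(5,11) nearest=1 d=7 new=(3,6) → blocked by [2,4]×[0,5], reject
4. q=(5,12) nearest=1 d=8 new=(3,6) → blocked by [2,4]×[0,5], reject
5. q=(0,13) nearest=1 d=9 new=(0,6) → add node 2 parent=1 cost=4
6. q=(8,7) nearest=1 d=7 new=(3,6) → blocked by [2,4]×[0,5], reject
7. q=(2,20) nearest=2 d=14 new=(2,8) → blocked by [2,4]×[6,11], reject
8. q=(3,10) nearest=2 d=4 new=(2,8) → blocked by [2,4]×[6,11], reject
9. q=(1,17) nearest=2 d=11 new=(1,8) → add node 3 parent=2 cost=6
10. q=(11,17) nearest=3 d=10 new=(3,10) → blocked by [2,4]×[6,11], reject
11. q=(10,14) nearest=3 d=9 new=(3,10) → blocked by [2,4]×[6,11], reject
12. q=(10,16) nearest=3 d=9 new=(3,10) → blocked by [2,4]×[6,11], reject
13. q=(6,19) nearest=3 d=11 new=(3,10) → blocked by [2,4]×[6,11], reject
14. q=(4,9) nearest=3 d=3 new=(3,9) → blocked by [2,4]×[6,11], reject
15. q=(7,18) nearest=3 d=10 new=(3,10) → blocked by [2,4]×[6,11], reject
16. q=(1,16) nearest=3 d=8 new=(1,10) → add node 4 parent=3 cost=8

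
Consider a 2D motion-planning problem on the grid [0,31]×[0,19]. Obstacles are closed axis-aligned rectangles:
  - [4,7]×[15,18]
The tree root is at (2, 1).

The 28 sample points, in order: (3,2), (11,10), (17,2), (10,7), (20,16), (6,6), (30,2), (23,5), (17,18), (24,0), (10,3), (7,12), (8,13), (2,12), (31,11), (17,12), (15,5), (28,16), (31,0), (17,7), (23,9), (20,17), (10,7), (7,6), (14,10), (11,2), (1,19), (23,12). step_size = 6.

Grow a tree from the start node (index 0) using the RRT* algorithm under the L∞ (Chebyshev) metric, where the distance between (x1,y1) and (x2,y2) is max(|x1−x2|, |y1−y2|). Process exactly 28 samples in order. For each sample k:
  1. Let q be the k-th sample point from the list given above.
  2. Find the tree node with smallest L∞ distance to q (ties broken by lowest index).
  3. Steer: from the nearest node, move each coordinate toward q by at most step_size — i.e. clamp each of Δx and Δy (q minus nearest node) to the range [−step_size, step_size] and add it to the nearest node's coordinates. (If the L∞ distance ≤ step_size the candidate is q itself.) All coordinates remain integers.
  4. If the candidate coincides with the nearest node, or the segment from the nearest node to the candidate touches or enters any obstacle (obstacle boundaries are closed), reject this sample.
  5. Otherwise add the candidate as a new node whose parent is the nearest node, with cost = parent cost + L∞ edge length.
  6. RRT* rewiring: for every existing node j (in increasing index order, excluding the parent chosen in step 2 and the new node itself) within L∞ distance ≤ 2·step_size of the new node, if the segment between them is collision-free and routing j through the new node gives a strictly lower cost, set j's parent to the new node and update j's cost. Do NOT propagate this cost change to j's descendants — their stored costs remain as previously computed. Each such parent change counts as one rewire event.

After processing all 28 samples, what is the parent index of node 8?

1. q=(3,2) nearest=0 d=1 new=(3,2) → add node 1 parent=0 cost=1
2. q=(11,10) nearest=1 d=8 new=(9,8) → add node 2 parent=1 cost=7
3. q=(17,2) nearest=2 d=8 new=(15,2) → add node 3 parent=2 cost=13
4. q=(10,7) nearest=2 d=1 new=(10,7) → add node 4 parent=2 cost=8
5. q=(20,16) nearest=4 d=10 new=(16,13) → add node 5 parent=4 cost=14
6. q=(6,6) nearest=2 d=3 new=(6,6) → add node 6 parent=2 cost=10
7. q=(30,2) nearest=5 d=14 new=(22,7) → add node 7 parent=5 cost=20
8. q=(23,5) nearest=7 d=2 new=(23,5) → add node 8 parent=7 cost=22
9. q=(17,18) nearest=5 d=5 new=(17,18) → add node 9 parent=5 cost=19
10. q=(24,0) nearest=8 d=5 new=(24,0) → add node 10 parent=8 cost=27
11. q=(10,3) nearest=4 d=4 new=(10,3) → add node 11 parent=4 cost=12
12. q=(7,12) nearest=2 d=4 new=(7,12) → add node 12 parent=2 cost=11
13. q=(8,13) nearest=12 d=1 new=(8,13) → add node 13 parent=12 cost=12
14. q=(2,12) nearest=12 d=5 new=(2,12) → add node 14 parent=12 cost=16
15. q=(31,11) nearest=8 d=8 new=(29,11) → add node 15 parent=8 cost=28
16. q=(17,12) nearest=5 d=1 new=(17,12) → add node 16 parent=5 cost=15; rewire 15→16 (27<28)
17. q=(15,5) nearest=3 d=3 new=(15,5) → add node 17 parent=3 cost=16; rewire 10→17 (25<27)
18. q=(28,16) nearest=15 d=5 new=(28,16) → add node 18 parent=15 cost=32
19. q=(31,0) nearest=10 d=7 new=(30,0) → add node 19 parent=10 cost=31
20. q=(17,7) nearest=17 d=2 new=(17,7) → add node 20 parent=17 cost=18; rewire 18→20 (29<32)
21. q=(23,9) nearest=7 d=2 new=(23,9) → add node 21 parent=7 cost=22
22. q=(20,17) nearest=9 d=3 new=(20,17) → add node 22 parent=9 cost=22
23. q=(10,7) nearest=4 d=0 → coincident, reject
24. q=(7,6) nearest=6 d=1 new=(7,6) → add node 23 parent=6 cost=11
25. q=(14,10) nearest=5 d=3 new=(14,10) → add node 24 parent=5 cost=17
26. q=(11,2) nearest=11 d=1 new=(11,2) → add node 25 parent=11 cost=13
27. q=(1,19) nearest=12 d=7 new=(1,18) → blocked by [4,7]×[15,18], reject
28. q=(23,12) nearest=21 d=3 new=(23,12) → add node 26 parent=21 cost=25

Parent of node 8: 7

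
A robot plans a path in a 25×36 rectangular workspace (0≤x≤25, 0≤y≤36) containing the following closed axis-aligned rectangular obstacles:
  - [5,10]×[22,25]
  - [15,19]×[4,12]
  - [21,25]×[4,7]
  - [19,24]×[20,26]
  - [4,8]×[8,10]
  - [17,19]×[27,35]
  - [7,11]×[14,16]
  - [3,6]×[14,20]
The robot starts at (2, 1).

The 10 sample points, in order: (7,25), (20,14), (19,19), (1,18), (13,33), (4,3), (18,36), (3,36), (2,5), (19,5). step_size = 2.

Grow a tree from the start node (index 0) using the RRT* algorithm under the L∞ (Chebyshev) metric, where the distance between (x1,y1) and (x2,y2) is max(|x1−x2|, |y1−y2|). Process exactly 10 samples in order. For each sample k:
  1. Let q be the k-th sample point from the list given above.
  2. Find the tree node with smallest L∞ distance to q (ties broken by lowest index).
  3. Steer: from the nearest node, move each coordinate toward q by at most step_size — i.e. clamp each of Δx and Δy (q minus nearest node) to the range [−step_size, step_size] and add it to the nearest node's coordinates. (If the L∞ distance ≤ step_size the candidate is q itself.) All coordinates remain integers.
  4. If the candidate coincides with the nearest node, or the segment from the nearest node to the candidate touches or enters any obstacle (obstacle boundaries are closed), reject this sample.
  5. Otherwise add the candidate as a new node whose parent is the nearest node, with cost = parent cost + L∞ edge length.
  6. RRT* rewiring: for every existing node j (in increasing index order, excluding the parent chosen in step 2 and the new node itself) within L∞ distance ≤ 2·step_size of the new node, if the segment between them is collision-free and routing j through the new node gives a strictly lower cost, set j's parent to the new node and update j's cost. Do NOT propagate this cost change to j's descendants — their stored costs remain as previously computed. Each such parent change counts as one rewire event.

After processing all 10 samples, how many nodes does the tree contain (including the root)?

Node count: 9

1. q=(7,25) nearest=0 d=24 new=(4,3) → add node 1 parent=0 cost=2
2. q=(20,14) nearest=1 d=16 new=(6,5) → add node 2 parent=1 cost=4
3. q=(19,19) nearest=2 d=14 new=(8,7) → add node 3 parent=2 cost=6
4. q=(1,18) nearest=3 d=11 new=(6,9) → blocked by [4,8]×[8,10], reject
5. q=(13,33) nearest=3 d=26 new=(10,9) → add node 4 parent=3 cost=8
6. q=(4,3) nearest=1 d=0 → coincident, reject
7. q=(18,36) nearest=4 d=27 new=(12,11) → add node 5 parent=4 cost=10
8. q=(3,36) nearest=5 d=25 new=(10,13) → add node 6 parent=5 cost=12
9. q=(2,5) nearest=1 d=2 new=(2,5) → add node 7 parent=1 cost=4
10. q=(19,5) nearest=5 d=7 new=(14,9) → add node 8 parent=5 cost=12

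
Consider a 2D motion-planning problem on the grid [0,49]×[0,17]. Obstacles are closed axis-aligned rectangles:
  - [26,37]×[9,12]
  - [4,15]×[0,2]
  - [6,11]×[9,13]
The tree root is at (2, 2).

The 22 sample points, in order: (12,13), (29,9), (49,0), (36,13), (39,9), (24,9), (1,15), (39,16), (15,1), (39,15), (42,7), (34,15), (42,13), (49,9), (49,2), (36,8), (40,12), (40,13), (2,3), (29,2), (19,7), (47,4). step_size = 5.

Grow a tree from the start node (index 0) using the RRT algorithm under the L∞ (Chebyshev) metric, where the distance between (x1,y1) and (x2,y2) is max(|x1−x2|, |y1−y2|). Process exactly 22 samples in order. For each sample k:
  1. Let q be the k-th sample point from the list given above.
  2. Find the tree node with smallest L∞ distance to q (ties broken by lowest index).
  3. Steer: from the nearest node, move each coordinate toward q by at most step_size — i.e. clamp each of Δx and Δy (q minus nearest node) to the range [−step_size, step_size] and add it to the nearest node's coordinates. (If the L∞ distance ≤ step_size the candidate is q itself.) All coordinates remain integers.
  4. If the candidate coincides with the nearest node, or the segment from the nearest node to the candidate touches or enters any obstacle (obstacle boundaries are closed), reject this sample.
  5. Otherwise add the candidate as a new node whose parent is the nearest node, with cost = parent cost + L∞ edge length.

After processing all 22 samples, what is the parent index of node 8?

1. q=(12,13) nearest=0 d=11 new=(7,7) → add node 1 parent=0 cost=5
2. q=(29,9) nearest=1 d=22 new=(12,9) → add node 2 parent=1 cost=10
3. q=(49,0) nearest=2 d=37 new=(17,4) → add node 3 parent=2 cost=15
4. q=(36,13) nearest=3 d=19 new=(22,9) → add node 4 parent=3 cost=20
5. q=(39,9) nearest=4 d=17 new=(27,9) → blocked by [26,37]×[9,12], reject
6. q=(24,9) nearest=4 d=2 new=(24,9) → add node 5 parent=4 cost=22
7. q=(1,15) nearest=1 d=8 new=(2,12) → add node 6 parent=1 cost=10
8. q=(39,16) nearest=5 d=15 new=(29,14) → blocked by [26,37]×[9,12], reject
9. q=(15,1) nearest=3 d=3 new=(15,1) → blocked by [4,15]×[0,2], reject
10. q=(39,15) nearest=5 d=15 new=(29,14) → blocked by [26,37]×[9,12], reject
11. q=(42,7) nearest=5 d=18 new=(29,7) → add node 7 parent=5 cost=27
12. q=(34,15) nearest=7 d=8 new=(34,12) → blocked by [26,37]×[9,12], reject
13. q=(42,13) nearest=7 d=13 new=(34,12) → blocked by [26,37]×[9,12], reject
14. q=(49,9) nearest=7 d=20 new=(34,9) → blocked by [26,37]×[9,12], reject
15. q=(49,2) nearest=7 d=20 new=(34,2) → add node 8 parent=7 cost=32
16. q=(36,8) nearest=8 d=6 new=(36,7) → add node 9 parent=8 cost=37
17. q=(40,12) nearest=9 d=5 new=(40,12) → add node 10 parent=9 cost=42
18. q=(40,13) nearest=10 d=1 new=(40,13) → add node 11 parent=10 cost=43
19. q=(2,3) nearest=0 d=1 new=(2,3) → add node 12 parent=0 cost=1
20. q=(29,2) nearest=7 d=5 new=(29,2) → add node 13 parent=7 cost=32
21. q=(19,7) nearest=3 d=3 new=(19,7) → add node 14 parent=3 cost=18
22. q=(47,4) nearest=10 d=8 new=(45,7) → add node 15 parent=10 cost=47

Parent of node 8: 7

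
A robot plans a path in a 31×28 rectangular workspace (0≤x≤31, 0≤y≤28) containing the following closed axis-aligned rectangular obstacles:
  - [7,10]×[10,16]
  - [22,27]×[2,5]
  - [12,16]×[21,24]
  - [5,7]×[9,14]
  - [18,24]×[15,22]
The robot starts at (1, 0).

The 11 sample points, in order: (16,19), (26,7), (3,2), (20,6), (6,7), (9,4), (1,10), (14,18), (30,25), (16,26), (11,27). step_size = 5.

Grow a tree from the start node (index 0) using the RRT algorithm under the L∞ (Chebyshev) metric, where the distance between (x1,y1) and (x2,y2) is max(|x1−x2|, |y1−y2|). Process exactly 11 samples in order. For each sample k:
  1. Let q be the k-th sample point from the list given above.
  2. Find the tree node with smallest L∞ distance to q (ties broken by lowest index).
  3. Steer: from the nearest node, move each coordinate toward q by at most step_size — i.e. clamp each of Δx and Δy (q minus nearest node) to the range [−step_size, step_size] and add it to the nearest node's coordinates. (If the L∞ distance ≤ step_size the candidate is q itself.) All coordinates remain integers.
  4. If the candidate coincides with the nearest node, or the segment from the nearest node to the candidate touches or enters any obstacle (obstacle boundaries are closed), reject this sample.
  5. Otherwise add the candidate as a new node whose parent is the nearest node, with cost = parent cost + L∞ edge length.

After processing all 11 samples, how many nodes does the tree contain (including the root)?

1. q=(16,19) nearest=0 d=19 new=(6,5) → add node 1 parent=0 cost=5
2. q=(26,7) nearest=1 d=20 new=(11,7) → add node 2 parent=1 cost=10
3. q=(3,2) nearest=0 d=2 new=(3,2) → add node 3 parent=0 cost=2
4. q=(20,6) nearest=2 d=9 new=(16,6) → add node 4 parent=2 cost=15
5. q=(6,7) nearest=1 d=2 new=(6,7) → add node 5 parent=1 cost=7
6. q=(9,4) nearest=1 d=3 new=(9,4) → add node 6 parent=1 cost=8
7. q=(1,10) nearest=1 d=5 new=(1,10) → add node 7 parent=1 cost=10
8. q=(14,18) nearest=2 d=11 new=(14,12) → add node 8 parent=2 cost=15
9. q=(30,25) nearest=8 d=16 new=(19,17) → blocked by [18,24]×[15,22], reject
10. q=(16,26) nearest=8 d=14 new=(16,17) → add node 9 parent=8 cost=20
11. q=(11,27) nearest=9 d=10 new=(11,22) → blocked by [12,16]×[21,24], reject

Node count: 10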